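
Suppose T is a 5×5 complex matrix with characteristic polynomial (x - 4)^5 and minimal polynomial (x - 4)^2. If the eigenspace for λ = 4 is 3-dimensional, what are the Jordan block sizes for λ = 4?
Block sizes for λ = 4: [2, 2, 1]

Step 1 — from the characteristic polynomial, algebraic multiplicity of λ = 4 is 5. From dim ker(T − (4)·I) = 3, there are exactly 3 Jordan blocks for λ = 4.
Step 2 — from the minimal polynomial, the factor (x − 4)^2 tells us the largest block for λ = 4 has size 2.
Step 3 — with total size 5, 3 blocks, and largest block 2, the block sizes (in nonincreasing order) are [2, 2, 1].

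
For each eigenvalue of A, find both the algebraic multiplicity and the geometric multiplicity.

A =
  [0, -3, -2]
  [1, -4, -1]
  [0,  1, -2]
λ = -2: alg = 3, geom = 1

Step 1 — factor the characteristic polynomial to read off the algebraic multiplicities:
  χ_A(x) = (x + 2)^3

Step 2 — compute geometric multiplicities via the rank-nullity identity g(λ) = n − rank(A − λI):
  rank(A − (-2)·I) = 2, so dim ker(A − (-2)·I) = n − 2 = 1

Summary:
  λ = -2: algebraic multiplicity = 3, geometric multiplicity = 1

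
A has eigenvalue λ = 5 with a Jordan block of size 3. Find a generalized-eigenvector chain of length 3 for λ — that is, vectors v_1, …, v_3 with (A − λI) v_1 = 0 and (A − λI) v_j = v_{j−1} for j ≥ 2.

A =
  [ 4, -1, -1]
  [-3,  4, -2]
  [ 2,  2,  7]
A Jordan chain for λ = 5 of length 3:
v_1 = (2, 2, -4)ᵀ
v_2 = (-1, -3, 2)ᵀ
v_3 = (1, 0, 0)ᵀ

Let N = A − (5)·I. We want v_3 with N^3 v_3 = 0 but N^2 v_3 ≠ 0; then v_{j-1} := N · v_j for j = 3, …, 2.

Pick v_3 = (1, 0, 0)ᵀ.
Then v_2 = N · v_3 = (-1, -3, 2)ᵀ.
Then v_1 = N · v_2 = (2, 2, -4)ᵀ.

Sanity check: (A − (5)·I) v_1 = (0, 0, 0)ᵀ = 0. ✓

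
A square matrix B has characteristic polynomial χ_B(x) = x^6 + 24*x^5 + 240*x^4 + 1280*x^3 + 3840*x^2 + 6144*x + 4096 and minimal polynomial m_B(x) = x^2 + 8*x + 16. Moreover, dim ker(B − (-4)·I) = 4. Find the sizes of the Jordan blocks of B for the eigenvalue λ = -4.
Block sizes for λ = -4: [2, 2, 1, 1]

Step 1 — from the characteristic polynomial, algebraic multiplicity of λ = -4 is 6. From dim ker(B − (-4)·I) = 4, there are exactly 4 Jordan blocks for λ = -4.
Step 2 — from the minimal polynomial, the factor (x + 4)^2 tells us the largest block for λ = -4 has size 2.
Step 3 — with total size 6, 4 blocks, and largest block 2, the block sizes (in nonincreasing order) are [2, 2, 1, 1].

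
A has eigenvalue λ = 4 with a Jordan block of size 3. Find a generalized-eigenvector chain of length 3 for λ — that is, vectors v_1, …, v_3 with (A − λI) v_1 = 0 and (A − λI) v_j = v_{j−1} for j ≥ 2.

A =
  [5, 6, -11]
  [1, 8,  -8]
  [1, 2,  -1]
A Jordan chain for λ = 4 of length 3:
v_1 = (-4, -3, -2)ᵀ
v_2 = (1, 1, 1)ᵀ
v_3 = (1, 0, 0)ᵀ

Let N = A − (4)·I. We want v_3 with N^3 v_3 = 0 but N^2 v_3 ≠ 0; then v_{j-1} := N · v_j for j = 3, …, 2.

Pick v_3 = (1, 0, 0)ᵀ.
Then v_2 = N · v_3 = (1, 1, 1)ᵀ.
Then v_1 = N · v_2 = (-4, -3, -2)ᵀ.

Sanity check: (A − (4)·I) v_1 = (0, 0, 0)ᵀ = 0. ✓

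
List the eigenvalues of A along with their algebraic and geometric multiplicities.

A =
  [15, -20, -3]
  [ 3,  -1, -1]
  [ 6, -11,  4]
λ = 6: alg = 3, geom = 1

Step 1 — factor the characteristic polynomial to read off the algebraic multiplicities:
  χ_A(x) = (x - 6)^3

Step 2 — compute geometric multiplicities via the rank-nullity identity g(λ) = n − rank(A − λI):
  rank(A − (6)·I) = 2, so dim ker(A − (6)·I) = n − 2 = 1

Summary:
  λ = 6: algebraic multiplicity = 3, geometric multiplicity = 1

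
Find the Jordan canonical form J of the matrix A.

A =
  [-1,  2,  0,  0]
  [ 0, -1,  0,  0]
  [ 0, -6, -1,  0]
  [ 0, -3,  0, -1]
J_2(-1) ⊕ J_1(-1) ⊕ J_1(-1)

The characteristic polynomial is
  det(x·I − A) = x^4 + 4*x^3 + 6*x^2 + 4*x + 1 = (x + 1)^4

Eigenvalues and multiplicities (the geometric multiplicity of λ is n − rank(A − λI), which equals the number of Jordan blocks for λ):
  λ = -1: algebraic multiplicity = 4, geometric multiplicity = 3

Determining the block sizes for each eigenvalue:
  λ = -1: 3 blocks summing to 4 forces exactly one block of size 2 and the rest size 1 → block sizes [2, 1, 1]

Assembling the blocks gives a Jordan form
J =
  [-1,  1,  0,  0]
  [ 0, -1,  0,  0]
  [ 0,  0, -1,  0]
  [ 0,  0,  0, -1]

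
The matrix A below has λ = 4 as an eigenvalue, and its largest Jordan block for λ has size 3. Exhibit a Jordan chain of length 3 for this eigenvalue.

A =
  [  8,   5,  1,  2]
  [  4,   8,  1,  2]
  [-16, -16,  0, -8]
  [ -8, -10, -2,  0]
A Jordan chain for λ = 4 of length 3:
v_1 = (4, 0, 0, -8)ᵀ
v_2 = (4, 4, -16, -8)ᵀ
v_3 = (1, 0, 0, 0)ᵀ

Let N = A − (4)·I. We want v_3 with N^3 v_3 = 0 but N^2 v_3 ≠ 0; then v_{j-1} := N · v_j for j = 3, …, 2.

Pick v_3 = (1, 0, 0, 0)ᵀ.
Then v_2 = N · v_3 = (4, 4, -16, -8)ᵀ.
Then v_1 = N · v_2 = (4, 0, 0, -8)ᵀ.

Sanity check: (A − (4)·I) v_1 = (0, 0, 0, 0)ᵀ = 0. ✓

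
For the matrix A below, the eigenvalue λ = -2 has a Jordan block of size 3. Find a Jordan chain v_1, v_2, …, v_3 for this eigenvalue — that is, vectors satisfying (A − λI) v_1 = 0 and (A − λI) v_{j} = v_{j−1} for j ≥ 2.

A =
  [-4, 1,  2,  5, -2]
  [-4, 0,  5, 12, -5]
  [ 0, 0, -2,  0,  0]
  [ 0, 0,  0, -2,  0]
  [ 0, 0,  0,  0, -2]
A Jordan chain for λ = -2 of length 3:
v_1 = (1, 2, 0, 0, 0)ᵀ
v_2 = (2, 5, 0, 0, 0)ᵀ
v_3 = (0, 0, 1, 0, 0)ᵀ

Let N = A − (-2)·I. We want v_3 with N^3 v_3 = 0 but N^2 v_3 ≠ 0; then v_{j-1} := N · v_j for j = 3, …, 2.

Pick v_3 = (0, 0, 1, 0, 0)ᵀ.
Then v_2 = N · v_3 = (2, 5, 0, 0, 0)ᵀ.
Then v_1 = N · v_2 = (1, 2, 0, 0, 0)ᵀ.

Sanity check: (A − (-2)·I) v_1 = (0, 0, 0, 0, 0)ᵀ = 0. ✓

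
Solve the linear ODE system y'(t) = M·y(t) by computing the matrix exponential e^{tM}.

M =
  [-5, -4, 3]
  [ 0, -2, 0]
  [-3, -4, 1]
e^{tM} =
  [-3*t*exp(-2*t) + exp(-2*t), -4*t*exp(-2*t), 3*t*exp(-2*t)]
  [0, exp(-2*t), 0]
  [-3*t*exp(-2*t), -4*t*exp(-2*t), 3*t*exp(-2*t) + exp(-2*t)]

Strategy: write M = P · J · P⁻¹ where J is a Jordan canonical form, so e^{tM} = P · e^{tJ} · P⁻¹, and e^{tJ} can be computed block-by-block.

M has Jordan form
J =
  [-2,  1,  0]
  [ 0, -2,  0]
  [ 0,  0, -2]
(up to reordering of blocks).

Per-block formulas:
  For a 2×2 Jordan block J_2(-2): exp(t · J_2(-2)) = e^(-2t)·(I + t·N), where N is the 2×2 nilpotent shift.
  For a 1×1 block at λ = -2: exp(t · [-2]) = [e^(-2t)].

After assembling e^{tJ} and conjugating by P, we get:

e^{tM} =
  [-3*t*exp(-2*t) + exp(-2*t), -4*t*exp(-2*t), 3*t*exp(-2*t)]
  [0, exp(-2*t), 0]
  [-3*t*exp(-2*t), -4*t*exp(-2*t), 3*t*exp(-2*t) + exp(-2*t)]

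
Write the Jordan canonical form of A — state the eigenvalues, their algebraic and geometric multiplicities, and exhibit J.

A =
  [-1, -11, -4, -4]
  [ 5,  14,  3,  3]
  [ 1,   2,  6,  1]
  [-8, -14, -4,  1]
J_3(5) ⊕ J_1(5)

The characteristic polynomial is
  det(x·I − A) = x^4 - 20*x^3 + 150*x^2 - 500*x + 625 = (x - 5)^4

Eigenvalues and multiplicities (the geometric multiplicity of λ is n − rank(A − λI), which equals the number of Jordan blocks for λ):
  λ = 5: algebraic multiplicity = 4, geometric multiplicity = 2

Determining the block sizes for each eigenvalue:
  λ = 5: with am = 4 and gm = 2, the partition is not yet determined (e.g. several partitions of 4 into 2 parts exist). Let N = A − (5)·I. Computing rank(N^1) = 2, rank(N^2) = 1, rank(N^3) = 0; the number of blocks of size ≥ j is rank(N^{j−1}) − rank(N^j), giving [2, 1, 1]. So we have 1 block(s) of size 3, 1 block(s) of size 1 → block sizes [3, 1]

Assembling the blocks gives a Jordan form
J =
  [5, 1, 0, 0]
  [0, 5, 1, 0]
  [0, 0, 5, 0]
  [0, 0, 0, 5]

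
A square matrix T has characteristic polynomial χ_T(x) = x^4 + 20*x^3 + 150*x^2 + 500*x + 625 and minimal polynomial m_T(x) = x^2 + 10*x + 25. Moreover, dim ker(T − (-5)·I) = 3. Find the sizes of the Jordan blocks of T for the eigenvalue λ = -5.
Block sizes for λ = -5: [2, 1, 1]

Step 1 — from the characteristic polynomial, algebraic multiplicity of λ = -5 is 4. From dim ker(T − (-5)·I) = 3, there are exactly 3 Jordan blocks for λ = -5.
Step 2 — from the minimal polynomial, the factor (x + 5)^2 tells us the largest block for λ = -5 has size 2.
Step 3 — with total size 4, 3 blocks, and largest block 2, the block sizes (in nonincreasing order) are [2, 1, 1].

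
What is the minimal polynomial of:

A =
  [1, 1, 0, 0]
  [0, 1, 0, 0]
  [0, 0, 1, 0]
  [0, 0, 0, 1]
x^2 - 2*x + 1

The characteristic polynomial is χ_A(x) = (x - 1)^4, so the eigenvalues are known. The minimal polynomial is
  m_A(x) = Π_λ (x − λ)^{k_λ}
where k_λ is the size of the *largest* Jordan block for λ (equivalently, the smallest k with (A − λI)^k v = 0 for every generalised eigenvector v of λ).

  λ = 1: largest Jordan block has size 2, contributing (x − 1)^2

So m_A(x) = (x - 1)^2 = x^2 - 2*x + 1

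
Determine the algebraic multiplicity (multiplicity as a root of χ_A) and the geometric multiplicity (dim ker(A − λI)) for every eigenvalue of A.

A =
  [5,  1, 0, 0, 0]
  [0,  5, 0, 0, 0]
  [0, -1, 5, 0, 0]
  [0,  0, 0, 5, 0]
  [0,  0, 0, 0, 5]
λ = 5: alg = 5, geom = 4

Step 1 — factor the characteristic polynomial to read off the algebraic multiplicities:
  χ_A(x) = (x - 5)^5

Step 2 — compute geometric multiplicities via the rank-nullity identity g(λ) = n − rank(A − λI):
  rank(A − (5)·I) = 1, so dim ker(A − (5)·I) = n − 1 = 4

Summary:
  λ = 5: algebraic multiplicity = 5, geometric multiplicity = 4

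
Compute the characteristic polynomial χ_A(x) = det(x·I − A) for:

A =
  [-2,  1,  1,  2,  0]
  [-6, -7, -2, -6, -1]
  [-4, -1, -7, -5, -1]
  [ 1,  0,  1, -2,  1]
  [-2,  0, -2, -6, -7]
x^5 + 25*x^4 + 250*x^3 + 1250*x^2 + 3125*x + 3125

Expanding det(x·I − A) (e.g. by cofactor expansion or by noting that A is similar to its Jordan form J, which has the same characteristic polynomial as A) gives
  χ_A(x) = x^5 + 25*x^4 + 250*x^3 + 1250*x^2 + 3125*x + 3125
which factors as (x + 5)^5. The eigenvalues (with algebraic multiplicities) are λ = -5 with multiplicity 5.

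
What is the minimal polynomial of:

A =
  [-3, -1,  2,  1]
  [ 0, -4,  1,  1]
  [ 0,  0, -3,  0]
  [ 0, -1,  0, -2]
x^3 + 9*x^2 + 27*x + 27

The characteristic polynomial is χ_A(x) = (x + 3)^4, so the eigenvalues are known. The minimal polynomial is
  m_A(x) = Π_λ (x − λ)^{k_λ}
where k_λ is the size of the *largest* Jordan block for λ (equivalently, the smallest k with (A − λI)^k v = 0 for every generalised eigenvector v of λ).

  λ = -3: largest Jordan block has size 3, contributing (x + 3)^3

So m_A(x) = (x + 3)^3 = x^3 + 9*x^2 + 27*x + 27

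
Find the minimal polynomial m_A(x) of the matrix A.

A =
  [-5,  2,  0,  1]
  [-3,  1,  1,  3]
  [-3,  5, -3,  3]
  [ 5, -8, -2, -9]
x^2 + 8*x + 16

The characteristic polynomial is χ_A(x) = (x + 4)^4, so the eigenvalues are known. The minimal polynomial is
  m_A(x) = Π_λ (x − λ)^{k_λ}
where k_λ is the size of the *largest* Jordan block for λ (equivalently, the smallest k with (A − λI)^k v = 0 for every generalised eigenvector v of λ).

  λ = -4: largest Jordan block has size 2, contributing (x + 4)^2

So m_A(x) = (x + 4)^2 = x^2 + 8*x + 16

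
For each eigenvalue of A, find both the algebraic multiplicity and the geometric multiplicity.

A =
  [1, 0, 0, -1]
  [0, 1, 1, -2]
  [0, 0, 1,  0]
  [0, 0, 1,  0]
λ = 0: alg = 1, geom = 1; λ = 1: alg = 3, geom = 2

Step 1 — factor the characteristic polynomial to read off the algebraic multiplicities:
  χ_A(x) = x*(x - 1)^3

Step 2 — compute geometric multiplicities via the rank-nullity identity g(λ) = n − rank(A − λI):
  rank(A − (0)·I) = 3, so dim ker(A − (0)·I) = n − 3 = 1
  rank(A − (1)·I) = 2, so dim ker(A − (1)·I) = n − 2 = 2

Summary:
  λ = 0: algebraic multiplicity = 1, geometric multiplicity = 1
  λ = 1: algebraic multiplicity = 3, geometric multiplicity = 2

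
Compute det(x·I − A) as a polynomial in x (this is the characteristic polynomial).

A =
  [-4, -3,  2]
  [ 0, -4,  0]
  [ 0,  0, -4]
x^3 + 12*x^2 + 48*x + 64

Expanding det(x·I − A) (e.g. by cofactor expansion or by noting that A is similar to its Jordan form J, which has the same characteristic polynomial as A) gives
  χ_A(x) = x^3 + 12*x^2 + 48*x + 64
which factors as (x + 4)^3. The eigenvalues (with algebraic multiplicities) are λ = -4 with multiplicity 3.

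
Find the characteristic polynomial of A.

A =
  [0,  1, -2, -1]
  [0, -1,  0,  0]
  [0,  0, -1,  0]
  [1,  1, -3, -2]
x^4 + 4*x^3 + 6*x^2 + 4*x + 1

Expanding det(x·I − A) (e.g. by cofactor expansion or by noting that A is similar to its Jordan form J, which has the same characteristic polynomial as A) gives
  χ_A(x) = x^4 + 4*x^3 + 6*x^2 + 4*x + 1
which factors as (x + 1)^4. The eigenvalues (with algebraic multiplicities) are λ = -1 with multiplicity 4.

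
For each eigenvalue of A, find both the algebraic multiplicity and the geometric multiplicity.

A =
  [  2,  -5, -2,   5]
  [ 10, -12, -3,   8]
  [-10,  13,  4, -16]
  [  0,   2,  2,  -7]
λ = -4: alg = 1, geom = 1; λ = -3: alg = 3, geom = 2

Step 1 — factor the characteristic polynomial to read off the algebraic multiplicities:
  χ_A(x) = (x + 3)^3*(x + 4)

Step 2 — compute geometric multiplicities via the rank-nullity identity g(λ) = n − rank(A − λI):
  rank(A − (-4)·I) = 3, so dim ker(A − (-4)·I) = n − 3 = 1
  rank(A − (-3)·I) = 2, so dim ker(A − (-3)·I) = n − 2 = 2

Summary:
  λ = -4: algebraic multiplicity = 1, geometric multiplicity = 1
  λ = -3: algebraic multiplicity = 3, geometric multiplicity = 2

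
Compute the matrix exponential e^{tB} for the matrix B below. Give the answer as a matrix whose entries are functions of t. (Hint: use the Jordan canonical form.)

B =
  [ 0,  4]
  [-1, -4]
e^{tB} =
  [2*t*exp(-2*t) + exp(-2*t), 4*t*exp(-2*t)]
  [-t*exp(-2*t), -2*t*exp(-2*t) + exp(-2*t)]

Strategy: write B = P · J · P⁻¹ where J is a Jordan canonical form, so e^{tB} = P · e^{tJ} · P⁻¹, and e^{tJ} can be computed block-by-block.

B has Jordan form
J =
  [-2,  1]
  [ 0, -2]
(up to reordering of blocks).

Per-block formulas:
  For a 2×2 Jordan block J_2(-2): exp(t · J_2(-2)) = e^(-2t)·(I + t·N), where N is the 2×2 nilpotent shift.

After assembling e^{tJ} and conjugating by P, we get:

e^{tB} =
  [2*t*exp(-2*t) + exp(-2*t), 4*t*exp(-2*t)]
  [-t*exp(-2*t), -2*t*exp(-2*t) + exp(-2*t)]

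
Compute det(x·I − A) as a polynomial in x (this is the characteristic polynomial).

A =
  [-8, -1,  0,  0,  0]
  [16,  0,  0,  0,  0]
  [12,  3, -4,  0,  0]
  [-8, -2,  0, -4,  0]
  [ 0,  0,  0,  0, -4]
x^5 + 20*x^4 + 160*x^3 + 640*x^2 + 1280*x + 1024

Expanding det(x·I − A) (e.g. by cofactor expansion or by noting that A is similar to its Jordan form J, which has the same characteristic polynomial as A) gives
  χ_A(x) = x^5 + 20*x^4 + 160*x^3 + 640*x^2 + 1280*x + 1024
which factors as (x + 4)^5. The eigenvalues (with algebraic multiplicities) are λ = -4 with multiplicity 5.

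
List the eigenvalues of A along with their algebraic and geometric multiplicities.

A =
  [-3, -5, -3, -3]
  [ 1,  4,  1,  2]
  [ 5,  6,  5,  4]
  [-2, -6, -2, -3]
λ = 0: alg = 1, geom = 1; λ = 1: alg = 3, geom = 1

Step 1 — factor the characteristic polynomial to read off the algebraic multiplicities:
  χ_A(x) = x*(x - 1)^3

Step 2 — compute geometric multiplicities via the rank-nullity identity g(λ) = n − rank(A − λI):
  rank(A − (0)·I) = 3, so dim ker(A − (0)·I) = n − 3 = 1
  rank(A − (1)·I) = 3, so dim ker(A − (1)·I) = n − 3 = 1

Summary:
  λ = 0: algebraic multiplicity = 1, geometric multiplicity = 1
  λ = 1: algebraic multiplicity = 3, geometric multiplicity = 1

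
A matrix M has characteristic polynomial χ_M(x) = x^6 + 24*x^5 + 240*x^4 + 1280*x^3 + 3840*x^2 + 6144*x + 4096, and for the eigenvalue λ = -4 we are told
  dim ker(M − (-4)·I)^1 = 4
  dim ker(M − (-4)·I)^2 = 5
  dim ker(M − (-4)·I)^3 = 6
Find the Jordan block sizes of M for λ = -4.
Block sizes for λ = -4: [3, 1, 1, 1]

From the dimensions of kernels of powers, the number of Jordan blocks of size at least j is d_j − d_{j−1} where d_j = dim ker(N^j) (with d_0 = 0). Computing the differences gives [4, 1, 1].
The number of blocks of size exactly k is (#blocks of size ≥ k) − (#blocks of size ≥ k + 1), so the partition is: 3 block(s) of size 1, 1 block(s) of size 3.
In nonincreasing order the block sizes are [3, 1, 1, 1].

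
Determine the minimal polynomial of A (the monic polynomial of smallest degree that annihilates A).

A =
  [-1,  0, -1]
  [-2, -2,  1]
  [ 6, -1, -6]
x^3 + 9*x^2 + 27*x + 27

The characteristic polynomial is χ_A(x) = (x + 3)^3, so the eigenvalues are known. The minimal polynomial is
  m_A(x) = Π_λ (x − λ)^{k_λ}
where k_λ is the size of the *largest* Jordan block for λ (equivalently, the smallest k with (A − λI)^k v = 0 for every generalised eigenvector v of λ).

  λ = -3: largest Jordan block has size 3, contributing (x + 3)^3

So m_A(x) = (x + 3)^3 = x^3 + 9*x^2 + 27*x + 27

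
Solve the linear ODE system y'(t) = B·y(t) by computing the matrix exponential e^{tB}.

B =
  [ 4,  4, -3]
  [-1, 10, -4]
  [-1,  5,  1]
e^{tB} =
  [-t*exp(5*t) + exp(5*t), t^2*exp(5*t)/2 + 4*t*exp(5*t), -t^2*exp(5*t)/2 - 3*t*exp(5*t)]
  [-t*exp(5*t), t^2*exp(5*t)/2 + 5*t*exp(5*t) + exp(5*t), -t^2*exp(5*t)/2 - 4*t*exp(5*t)]
  [-t*exp(5*t), t^2*exp(5*t)/2 + 5*t*exp(5*t), -t^2*exp(5*t)/2 - 4*t*exp(5*t) + exp(5*t)]

Strategy: write B = P · J · P⁻¹ where J is a Jordan canonical form, so e^{tB} = P · e^{tJ} · P⁻¹, and e^{tJ} can be computed block-by-block.

B has Jordan form
J =
  [5, 1, 0]
  [0, 5, 1]
  [0, 0, 5]
(up to reordering of blocks).

Per-block formulas:
  For a 3×3 Jordan block J_3(5): exp(t · J_3(5)) = e^(5t)·(I + t·N + (t^2/2)·N^2), where N is the 3×3 nilpotent shift.

After assembling e^{tJ} and conjugating by P, we get:

e^{tB} =
  [-t*exp(5*t) + exp(5*t), t^2*exp(5*t)/2 + 4*t*exp(5*t), -t^2*exp(5*t)/2 - 3*t*exp(5*t)]
  [-t*exp(5*t), t^2*exp(5*t)/2 + 5*t*exp(5*t) + exp(5*t), -t^2*exp(5*t)/2 - 4*t*exp(5*t)]
  [-t*exp(5*t), t^2*exp(5*t)/2 + 5*t*exp(5*t), -t^2*exp(5*t)/2 - 4*t*exp(5*t) + exp(5*t)]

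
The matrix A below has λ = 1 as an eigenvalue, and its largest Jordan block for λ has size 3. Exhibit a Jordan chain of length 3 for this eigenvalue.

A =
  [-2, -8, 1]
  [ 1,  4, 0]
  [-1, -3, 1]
A Jordan chain for λ = 1 of length 3:
v_1 = (-3, 1, -1)ᵀ
v_2 = (-8, 3, -3)ᵀ
v_3 = (0, 1, 0)ᵀ

Let N = A − (1)·I. We want v_3 with N^3 v_3 = 0 but N^2 v_3 ≠ 0; then v_{j-1} := N · v_j for j = 3, …, 2.

Pick v_3 = (0, 1, 0)ᵀ.
Then v_2 = N · v_3 = (-8, 3, -3)ᵀ.
Then v_1 = N · v_2 = (-3, 1, -1)ᵀ.

Sanity check: (A − (1)·I) v_1 = (0, 0, 0)ᵀ = 0. ✓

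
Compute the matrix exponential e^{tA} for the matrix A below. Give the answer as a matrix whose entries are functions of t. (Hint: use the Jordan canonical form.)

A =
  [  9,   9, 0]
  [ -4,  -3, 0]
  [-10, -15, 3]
e^{tA} =
  [6*t*exp(3*t) + exp(3*t), 9*t*exp(3*t), 0]
  [-4*t*exp(3*t), -6*t*exp(3*t) + exp(3*t), 0]
  [-10*t*exp(3*t), -15*t*exp(3*t), exp(3*t)]

Strategy: write A = P · J · P⁻¹ where J is a Jordan canonical form, so e^{tA} = P · e^{tJ} · P⁻¹, and e^{tJ} can be computed block-by-block.

A has Jordan form
J =
  [3, 1, 0]
  [0, 3, 0]
  [0, 0, 3]
(up to reordering of blocks).

Per-block formulas:
  For a 1×1 block at λ = 3: exp(t · [3]) = [e^(3t)].
  For a 2×2 Jordan block J_2(3): exp(t · J_2(3)) = e^(3t)·(I + t·N), where N is the 2×2 nilpotent shift.

After assembling e^{tJ} and conjugating by P, we get:

e^{tA} =
  [6*t*exp(3*t) + exp(3*t), 9*t*exp(3*t), 0]
  [-4*t*exp(3*t), -6*t*exp(3*t) + exp(3*t), 0]
  [-10*t*exp(3*t), -15*t*exp(3*t), exp(3*t)]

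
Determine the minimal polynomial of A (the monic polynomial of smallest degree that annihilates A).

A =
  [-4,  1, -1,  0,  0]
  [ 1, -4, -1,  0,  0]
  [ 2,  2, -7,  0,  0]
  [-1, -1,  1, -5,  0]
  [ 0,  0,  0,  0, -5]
x^2 + 10*x + 25

The characteristic polynomial is χ_A(x) = (x + 5)^5, so the eigenvalues are known. The minimal polynomial is
  m_A(x) = Π_λ (x − λ)^{k_λ}
where k_λ is the size of the *largest* Jordan block for λ (equivalently, the smallest k with (A − λI)^k v = 0 for every generalised eigenvector v of λ).

  λ = -5: largest Jordan block has size 2, contributing (x + 5)^2

So m_A(x) = (x + 5)^2 = x^2 + 10*x + 25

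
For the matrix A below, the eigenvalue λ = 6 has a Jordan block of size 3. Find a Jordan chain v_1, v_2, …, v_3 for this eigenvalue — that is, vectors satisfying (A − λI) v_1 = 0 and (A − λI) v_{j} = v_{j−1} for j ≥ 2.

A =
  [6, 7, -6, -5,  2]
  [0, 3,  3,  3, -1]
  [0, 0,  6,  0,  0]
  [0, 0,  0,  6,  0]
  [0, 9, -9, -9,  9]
A Jordan chain for λ = 6 of length 3:
v_1 = (-3, 0, 0, 0, 0)ᵀ
v_2 = (7, -3, 0, 0, 9)ᵀ
v_3 = (0, 1, 0, 0, 0)ᵀ

Let N = A − (6)·I. We want v_3 with N^3 v_3 = 0 but N^2 v_3 ≠ 0; then v_{j-1} := N · v_j for j = 3, …, 2.

Pick v_3 = (0, 1, 0, 0, 0)ᵀ.
Then v_2 = N · v_3 = (7, -3, 0, 0, 9)ᵀ.
Then v_1 = N · v_2 = (-3, 0, 0, 0, 0)ᵀ.

Sanity check: (A − (6)·I) v_1 = (0, 0, 0, 0, 0)ᵀ = 0. ✓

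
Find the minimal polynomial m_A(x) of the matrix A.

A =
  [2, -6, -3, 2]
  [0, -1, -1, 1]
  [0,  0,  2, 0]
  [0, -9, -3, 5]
x^2 - 4*x + 4

The characteristic polynomial is χ_A(x) = (x - 2)^4, so the eigenvalues are known. The minimal polynomial is
  m_A(x) = Π_λ (x − λ)^{k_λ}
where k_λ is the size of the *largest* Jordan block for λ (equivalently, the smallest k with (A − λI)^k v = 0 for every generalised eigenvector v of λ).

  λ = 2: largest Jordan block has size 2, contributing (x − 2)^2

So m_A(x) = (x - 2)^2 = x^2 - 4*x + 4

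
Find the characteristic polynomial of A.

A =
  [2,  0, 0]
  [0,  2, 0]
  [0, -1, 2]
x^3 - 6*x^2 + 12*x - 8

Expanding det(x·I − A) (e.g. by cofactor expansion or by noting that A is similar to its Jordan form J, which has the same characteristic polynomial as A) gives
  χ_A(x) = x^3 - 6*x^2 + 12*x - 8
which factors as (x - 2)^3. The eigenvalues (with algebraic multiplicities) are λ = 2 with multiplicity 3.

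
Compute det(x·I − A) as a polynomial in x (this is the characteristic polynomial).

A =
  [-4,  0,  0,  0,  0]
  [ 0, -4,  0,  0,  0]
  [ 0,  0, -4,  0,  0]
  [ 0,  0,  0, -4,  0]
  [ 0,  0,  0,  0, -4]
x^5 + 20*x^4 + 160*x^3 + 640*x^2 + 1280*x + 1024

Expanding det(x·I − A) (e.g. by cofactor expansion or by noting that A is similar to its Jordan form J, which has the same characteristic polynomial as A) gives
  χ_A(x) = x^5 + 20*x^4 + 160*x^3 + 640*x^2 + 1280*x + 1024
which factors as (x + 4)^5. The eigenvalues (with algebraic multiplicities) are λ = -4 with multiplicity 5.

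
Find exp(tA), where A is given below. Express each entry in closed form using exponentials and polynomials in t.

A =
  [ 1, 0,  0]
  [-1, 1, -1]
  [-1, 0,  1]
e^{tA} =
  [exp(t), 0, 0]
  [t^2*exp(t)/2 - t*exp(t), exp(t), -t*exp(t)]
  [-t*exp(t), 0, exp(t)]

Strategy: write A = P · J · P⁻¹ where J is a Jordan canonical form, so e^{tA} = P · e^{tJ} · P⁻¹, and e^{tJ} can be computed block-by-block.

A has Jordan form
J =
  [1, 1, 0]
  [0, 1, 1]
  [0, 0, 1]
(up to reordering of blocks).

Per-block formulas:
  For a 3×3 Jordan block J_3(1): exp(t · J_3(1)) = e^(1t)·(I + t·N + (t^2/2)·N^2), where N is the 3×3 nilpotent shift.

After assembling e^{tJ} and conjugating by P, we get:

e^{tA} =
  [exp(t), 0, 0]
  [t^2*exp(t)/2 - t*exp(t), exp(t), -t*exp(t)]
  [-t*exp(t), 0, exp(t)]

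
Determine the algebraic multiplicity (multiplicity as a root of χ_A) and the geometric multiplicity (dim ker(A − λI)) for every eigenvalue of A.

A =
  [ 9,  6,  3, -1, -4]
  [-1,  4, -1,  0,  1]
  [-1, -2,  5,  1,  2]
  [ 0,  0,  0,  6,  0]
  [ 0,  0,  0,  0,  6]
λ = 6: alg = 5, geom = 3

Step 1 — factor the characteristic polynomial to read off the algebraic multiplicities:
  χ_A(x) = (x - 6)^5

Step 2 — compute geometric multiplicities via the rank-nullity identity g(λ) = n − rank(A − λI):
  rank(A − (6)·I) = 2, so dim ker(A − (6)·I) = n − 2 = 3

Summary:
  λ = 6: algebraic multiplicity = 5, geometric multiplicity = 3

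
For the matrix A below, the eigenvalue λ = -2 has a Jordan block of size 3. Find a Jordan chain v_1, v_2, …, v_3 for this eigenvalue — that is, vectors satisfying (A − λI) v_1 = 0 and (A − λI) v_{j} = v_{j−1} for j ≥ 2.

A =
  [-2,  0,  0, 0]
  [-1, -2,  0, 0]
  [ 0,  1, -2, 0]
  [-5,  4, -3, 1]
A Jordan chain for λ = -2 of length 3:
v_1 = (0, 0, -1, -1)ᵀ
v_2 = (0, -1, 2, 3)ᵀ
v_3 = (1, 2, 0, 0)ᵀ

Let N = A − (-2)·I. We want v_3 with N^3 v_3 = 0 but N^2 v_3 ≠ 0; then v_{j-1} := N · v_j for j = 3, …, 2.

Pick v_3 = (1, 2, 0, 0)ᵀ.
Then v_2 = N · v_3 = (0, -1, 2, 3)ᵀ.
Then v_1 = N · v_2 = (0, 0, -1, -1)ᵀ.

Sanity check: (A − (-2)·I) v_1 = (0, 0, 0, 0)ᵀ = 0. ✓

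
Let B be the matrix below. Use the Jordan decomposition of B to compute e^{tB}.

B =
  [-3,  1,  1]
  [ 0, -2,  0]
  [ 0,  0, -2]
e^{tB} =
  [exp(-3*t), exp(-2*t) - exp(-3*t), exp(-2*t) - exp(-3*t)]
  [0, exp(-2*t), 0]
  [0, 0, exp(-2*t)]

Strategy: write B = P · J · P⁻¹ where J is a Jordan canonical form, so e^{tB} = P · e^{tJ} · P⁻¹, and e^{tJ} can be computed block-by-block.

B has Jordan form
J =
  [-3,  0,  0]
  [ 0, -2,  0]
  [ 0,  0, -2]
(up to reordering of blocks).

Per-block formulas:
  For a 1×1 block at λ = -2: exp(t · [-2]) = [e^(-2t)].
  For a 1×1 block at λ = -3: exp(t · [-3]) = [e^(-3t)].

After assembling e^{tJ} and conjugating by P, we get:

e^{tB} =
  [exp(-3*t), exp(-2*t) - exp(-3*t), exp(-2*t) - exp(-3*t)]
  [0, exp(-2*t), 0]
  [0, 0, exp(-2*t)]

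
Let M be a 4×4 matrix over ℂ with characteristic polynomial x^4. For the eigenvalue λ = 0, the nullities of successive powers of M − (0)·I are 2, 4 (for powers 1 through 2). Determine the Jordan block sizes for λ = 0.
Block sizes for λ = 0: [2, 2]

From the dimensions of kernels of powers, the number of Jordan blocks of size at least j is d_j − d_{j−1} where d_j = dim ker(N^j) (with d_0 = 0). Computing the differences gives [2, 2].
The number of blocks of size exactly k is (#blocks of size ≥ k) − (#blocks of size ≥ k + 1), so the partition is: 2 block(s) of size 2.
In nonincreasing order the block sizes are [2, 2].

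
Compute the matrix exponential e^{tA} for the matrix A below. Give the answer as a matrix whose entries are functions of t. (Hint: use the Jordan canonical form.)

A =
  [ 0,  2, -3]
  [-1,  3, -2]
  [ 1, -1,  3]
e^{tA} =
  [-t^2*exp(2*t)/2 - 2*t*exp(2*t) + exp(2*t), t^2*exp(2*t)/2 + 2*t*exp(2*t), -t^2*exp(2*t)/2 - 3*t*exp(2*t)]
  [-t^2*exp(2*t)/2 - t*exp(2*t), t^2*exp(2*t)/2 + t*exp(2*t) + exp(2*t), -t^2*exp(2*t)/2 - 2*t*exp(2*t)]
  [t*exp(2*t), -t*exp(2*t), t*exp(2*t) + exp(2*t)]

Strategy: write A = P · J · P⁻¹ where J is a Jordan canonical form, so e^{tA} = P · e^{tJ} · P⁻¹, and e^{tJ} can be computed block-by-block.

A has Jordan form
J =
  [2, 1, 0]
  [0, 2, 1]
  [0, 0, 2]
(up to reordering of blocks).

Per-block formulas:
  For a 3×3 Jordan block J_3(2): exp(t · J_3(2)) = e^(2t)·(I + t·N + (t^2/2)·N^2), where N is the 3×3 nilpotent shift.

After assembling e^{tJ} and conjugating by P, we get:

e^{tA} =
  [-t^2*exp(2*t)/2 - 2*t*exp(2*t) + exp(2*t), t^2*exp(2*t)/2 + 2*t*exp(2*t), -t^2*exp(2*t)/2 - 3*t*exp(2*t)]
  [-t^2*exp(2*t)/2 - t*exp(2*t), t^2*exp(2*t)/2 + t*exp(2*t) + exp(2*t), -t^2*exp(2*t)/2 - 2*t*exp(2*t)]
  [t*exp(2*t), -t*exp(2*t), t*exp(2*t) + exp(2*t)]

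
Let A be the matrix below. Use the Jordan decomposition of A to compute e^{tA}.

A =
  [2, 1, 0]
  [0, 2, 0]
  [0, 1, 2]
e^{tA} =
  [exp(2*t), t*exp(2*t), 0]
  [0, exp(2*t), 0]
  [0, t*exp(2*t), exp(2*t)]

Strategy: write A = P · J · P⁻¹ where J is a Jordan canonical form, so e^{tA} = P · e^{tJ} · P⁻¹, and e^{tJ} can be computed block-by-block.

A has Jordan form
J =
  [2, 1, 0]
  [0, 2, 0]
  [0, 0, 2]
(up to reordering of blocks).

Per-block formulas:
  For a 2×2 Jordan block J_2(2): exp(t · J_2(2)) = e^(2t)·(I + t·N), where N is the 2×2 nilpotent shift.
  For a 1×1 block at λ = 2: exp(t · [2]) = [e^(2t)].

After assembling e^{tJ} and conjugating by P, we get:

e^{tA} =
  [exp(2*t), t*exp(2*t), 0]
  [0, exp(2*t), 0]
  [0, t*exp(2*t), exp(2*t)]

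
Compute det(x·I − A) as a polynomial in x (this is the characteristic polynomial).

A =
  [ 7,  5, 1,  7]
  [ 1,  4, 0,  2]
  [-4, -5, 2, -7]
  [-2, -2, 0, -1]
x^4 - 12*x^3 + 54*x^2 - 108*x + 81

Expanding det(x·I − A) (e.g. by cofactor expansion or by noting that A is similar to its Jordan form J, which has the same characteristic polynomial as A) gives
  χ_A(x) = x^4 - 12*x^3 + 54*x^2 - 108*x + 81
which factors as (x - 3)^4. The eigenvalues (with algebraic multiplicities) are λ = 3 with multiplicity 4.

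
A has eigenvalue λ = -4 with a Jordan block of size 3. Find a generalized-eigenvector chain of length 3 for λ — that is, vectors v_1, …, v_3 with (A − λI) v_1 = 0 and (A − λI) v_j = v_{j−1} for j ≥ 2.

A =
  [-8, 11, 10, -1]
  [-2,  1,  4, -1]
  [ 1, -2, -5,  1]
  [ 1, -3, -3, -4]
A Jordan chain for λ = -4 of length 3:
v_1 = (3, 1, 0, -1)ᵀ
v_2 = (-4, -2, 1, 1)ᵀ
v_3 = (1, 0, 0, 0)ᵀ

Let N = A − (-4)·I. We want v_3 with N^3 v_3 = 0 but N^2 v_3 ≠ 0; then v_{j-1} := N · v_j for j = 3, …, 2.

Pick v_3 = (1, 0, 0, 0)ᵀ.
Then v_2 = N · v_3 = (-4, -2, 1, 1)ᵀ.
Then v_1 = N · v_2 = (3, 1, 0, -1)ᵀ.

Sanity check: (A − (-4)·I) v_1 = (0, 0, 0, 0)ᵀ = 0. ✓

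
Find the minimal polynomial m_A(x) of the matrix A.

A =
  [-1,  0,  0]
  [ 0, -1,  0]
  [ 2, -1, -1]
x^2 + 2*x + 1

The characteristic polynomial is χ_A(x) = (x + 1)^3, so the eigenvalues are known. The minimal polynomial is
  m_A(x) = Π_λ (x − λ)^{k_λ}
where k_λ is the size of the *largest* Jordan block for λ (equivalently, the smallest k with (A − λI)^k v = 0 for every generalised eigenvector v of λ).

  λ = -1: largest Jordan block has size 2, contributing (x + 1)^2

So m_A(x) = (x + 1)^2 = x^2 + 2*x + 1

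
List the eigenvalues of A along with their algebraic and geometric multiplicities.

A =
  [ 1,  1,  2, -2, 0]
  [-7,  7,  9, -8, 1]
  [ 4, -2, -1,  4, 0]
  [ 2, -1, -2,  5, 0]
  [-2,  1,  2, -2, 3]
λ = 3: alg = 5, geom = 3

Step 1 — factor the characteristic polynomial to read off the algebraic multiplicities:
  χ_A(x) = (x - 3)^5

Step 2 — compute geometric multiplicities via the rank-nullity identity g(λ) = n − rank(A − λI):
  rank(A − (3)·I) = 2, so dim ker(A − (3)·I) = n − 2 = 3

Summary:
  λ = 3: algebraic multiplicity = 5, geometric multiplicity = 3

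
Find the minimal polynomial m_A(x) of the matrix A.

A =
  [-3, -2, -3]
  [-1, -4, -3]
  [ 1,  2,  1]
x^2 + 4*x + 4

The characteristic polynomial is χ_A(x) = (x + 2)^3, so the eigenvalues are known. The minimal polynomial is
  m_A(x) = Π_λ (x − λ)^{k_λ}
where k_λ is the size of the *largest* Jordan block for λ (equivalently, the smallest k with (A − λI)^k v = 0 for every generalised eigenvector v of λ).

  λ = -2: largest Jordan block has size 2, contributing (x + 2)^2

So m_A(x) = (x + 2)^2 = x^2 + 4*x + 4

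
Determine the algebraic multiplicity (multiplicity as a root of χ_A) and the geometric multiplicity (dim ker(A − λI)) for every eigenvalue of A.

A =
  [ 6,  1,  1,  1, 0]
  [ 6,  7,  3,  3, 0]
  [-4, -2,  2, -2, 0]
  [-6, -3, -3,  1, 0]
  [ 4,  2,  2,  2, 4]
λ = 4: alg = 5, geom = 4

Step 1 — factor the characteristic polynomial to read off the algebraic multiplicities:
  χ_A(x) = (x - 4)^5

Step 2 — compute geometric multiplicities via the rank-nullity identity g(λ) = n − rank(A − λI):
  rank(A − (4)·I) = 1, so dim ker(A − (4)·I) = n − 1 = 4

Summary:
  λ = 4: algebraic multiplicity = 5, geometric multiplicity = 4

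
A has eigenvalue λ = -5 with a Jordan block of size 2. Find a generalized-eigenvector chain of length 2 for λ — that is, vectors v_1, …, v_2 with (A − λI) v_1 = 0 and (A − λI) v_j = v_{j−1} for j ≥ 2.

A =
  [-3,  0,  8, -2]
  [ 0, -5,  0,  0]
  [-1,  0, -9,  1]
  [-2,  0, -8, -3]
A Jordan chain for λ = -5 of length 2:
v_1 = (2, 0, -1, -2)ᵀ
v_2 = (1, 0, 0, 0)ᵀ

Let N = A − (-5)·I. We want v_2 with N^2 v_2 = 0 but N^1 v_2 ≠ 0; then v_{j-1} := N · v_j for j = 2, …, 2.

Pick v_2 = (1, 0, 0, 0)ᵀ.
Then v_1 = N · v_2 = (2, 0, -1, -2)ᵀ.

Sanity check: (A − (-5)·I) v_1 = (0, 0, 0, 0)ᵀ = 0. ✓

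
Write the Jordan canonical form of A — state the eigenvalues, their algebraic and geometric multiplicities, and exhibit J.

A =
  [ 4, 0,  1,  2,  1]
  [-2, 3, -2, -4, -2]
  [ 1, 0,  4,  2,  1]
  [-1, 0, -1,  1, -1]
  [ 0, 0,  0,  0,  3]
J_2(3) ⊕ J_1(3) ⊕ J_1(3) ⊕ J_1(3)

The characteristic polynomial is
  det(x·I − A) = x^5 - 15*x^4 + 90*x^3 - 270*x^2 + 405*x - 243 = (x - 3)^5

Eigenvalues and multiplicities (the geometric multiplicity of λ is n − rank(A − λI), which equals the number of Jordan blocks for λ):
  λ = 3: algebraic multiplicity = 5, geometric multiplicity = 4

Determining the block sizes for each eigenvalue:
  λ = 3: 4 blocks summing to 5 forces exactly one block of size 2 and the rest size 1 → block sizes [2, 1, 1, 1]

Assembling the blocks gives a Jordan form
J =
  [3, 1, 0, 0, 0]
  [0, 3, 0, 0, 0]
  [0, 0, 3, 0, 0]
  [0, 0, 0, 3, 0]
  [0, 0, 0, 0, 3]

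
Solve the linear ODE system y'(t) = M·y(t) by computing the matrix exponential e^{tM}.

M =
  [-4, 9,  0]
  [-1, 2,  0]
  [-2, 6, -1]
e^{tM} =
  [-3*t*exp(-t) + exp(-t), 9*t*exp(-t), 0]
  [-t*exp(-t), 3*t*exp(-t) + exp(-t), 0]
  [-2*t*exp(-t), 6*t*exp(-t), exp(-t)]

Strategy: write M = P · J · P⁻¹ where J is a Jordan canonical form, so e^{tM} = P · e^{tJ} · P⁻¹, and e^{tJ} can be computed block-by-block.

M has Jordan form
J =
  [-1,  1,  0]
  [ 0, -1,  0]
  [ 0,  0, -1]
(up to reordering of blocks).

Per-block formulas:
  For a 1×1 block at λ = -1: exp(t · [-1]) = [e^(-1t)].
  For a 2×2 Jordan block J_2(-1): exp(t · J_2(-1)) = e^(-1t)·(I + t·N), where N is the 2×2 nilpotent shift.

After assembling e^{tJ} and conjugating by P, we get:

e^{tM} =
  [-3*t*exp(-t) + exp(-t), 9*t*exp(-t), 0]
  [-t*exp(-t), 3*t*exp(-t) + exp(-t), 0]
  [-2*t*exp(-t), 6*t*exp(-t), exp(-t)]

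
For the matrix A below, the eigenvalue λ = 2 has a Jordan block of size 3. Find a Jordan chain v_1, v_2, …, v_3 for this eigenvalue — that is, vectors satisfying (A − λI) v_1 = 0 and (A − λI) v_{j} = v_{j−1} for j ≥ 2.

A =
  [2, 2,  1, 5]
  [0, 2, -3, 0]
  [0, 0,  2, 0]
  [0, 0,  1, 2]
A Jordan chain for λ = 2 of length 3:
v_1 = (-1, 0, 0, 0)ᵀ
v_2 = (1, -3, 0, 1)ᵀ
v_3 = (0, 0, 1, 0)ᵀ

Let N = A − (2)·I. We want v_3 with N^3 v_3 = 0 but N^2 v_3 ≠ 0; then v_{j-1} := N · v_j for j = 3, …, 2.

Pick v_3 = (0, 0, 1, 0)ᵀ.
Then v_2 = N · v_3 = (1, -3, 0, 1)ᵀ.
Then v_1 = N · v_2 = (-1, 0, 0, 0)ᵀ.

Sanity check: (A − (2)·I) v_1 = (0, 0, 0, 0)ᵀ = 0. ✓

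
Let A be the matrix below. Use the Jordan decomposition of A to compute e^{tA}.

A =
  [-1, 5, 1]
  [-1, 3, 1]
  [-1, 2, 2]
e^{tA} =
  [-2*exp(2*t) + 3*exp(t), 3*t*exp(t) + 2*exp(2*t) - 2*exp(t), -3*t*exp(t) + 4*exp(2*t) - 4*exp(t)]
  [-exp(2*t) + exp(t), t*exp(t) + exp(2*t), -t*exp(t) + 2*exp(2*t) - 2*exp(t)]
  [-exp(2*t) + exp(t), t*exp(t) + exp(2*t) - exp(t), -t*exp(t) + 2*exp(2*t) - exp(t)]

Strategy: write A = P · J · P⁻¹ where J is a Jordan canonical form, so e^{tA} = P · e^{tJ} · P⁻¹, and e^{tJ} can be computed block-by-block.

A has Jordan form
J =
  [1, 1, 0]
  [0, 1, 0]
  [0, 0, 2]
(up to reordering of blocks).

Per-block formulas:
  For a 1×1 block at λ = 2: exp(t · [2]) = [e^(2t)].
  For a 2×2 Jordan block J_2(1): exp(t · J_2(1)) = e^(1t)·(I + t·N), where N is the 2×2 nilpotent shift.

After assembling e^{tJ} and conjugating by P, we get:

e^{tA} =
  [-2*exp(2*t) + 3*exp(t), 3*t*exp(t) + 2*exp(2*t) - 2*exp(t), -3*t*exp(t) + 4*exp(2*t) - 4*exp(t)]
  [-exp(2*t) + exp(t), t*exp(t) + exp(2*t), -t*exp(t) + 2*exp(2*t) - 2*exp(t)]
  [-exp(2*t) + exp(t), t*exp(t) + exp(2*t) - exp(t), -t*exp(t) + 2*exp(2*t) - exp(t)]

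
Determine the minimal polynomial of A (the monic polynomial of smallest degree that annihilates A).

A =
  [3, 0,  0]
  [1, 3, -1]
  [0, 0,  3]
x^2 - 6*x + 9

The characteristic polynomial is χ_A(x) = (x - 3)^3, so the eigenvalues are known. The minimal polynomial is
  m_A(x) = Π_λ (x − λ)^{k_λ}
where k_λ is the size of the *largest* Jordan block for λ (equivalently, the smallest k with (A − λI)^k v = 0 for every generalised eigenvector v of λ).

  λ = 3: largest Jordan block has size 2, contributing (x − 3)^2

So m_A(x) = (x - 3)^2 = x^2 - 6*x + 9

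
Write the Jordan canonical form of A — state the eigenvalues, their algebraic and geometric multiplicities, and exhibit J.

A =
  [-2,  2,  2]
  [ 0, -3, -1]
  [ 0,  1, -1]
J_2(-2) ⊕ J_1(-2)

The characteristic polynomial is
  det(x·I − A) = x^3 + 6*x^2 + 12*x + 8 = (x + 2)^3

Eigenvalues and multiplicities (the geometric multiplicity of λ is n − rank(A − λI), which equals the number of Jordan blocks for λ):
  λ = -2: algebraic multiplicity = 3, geometric multiplicity = 2

Determining the block sizes for each eigenvalue:
  λ = -2: 2 blocks summing to 3 forces exactly one block of size 2 and the rest size 1 → block sizes [2, 1]

Assembling the blocks gives a Jordan form
J =
  [-2,  1,  0]
  [ 0, -2,  0]
  [ 0,  0, -2]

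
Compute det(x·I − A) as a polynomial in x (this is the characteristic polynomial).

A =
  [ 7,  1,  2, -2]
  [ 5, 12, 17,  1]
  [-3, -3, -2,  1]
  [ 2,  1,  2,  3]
x^4 - 20*x^3 + 150*x^2 - 500*x + 625

Expanding det(x·I − A) (e.g. by cofactor expansion or by noting that A is similar to its Jordan form J, which has the same characteristic polynomial as A) gives
  χ_A(x) = x^4 - 20*x^3 + 150*x^2 - 500*x + 625
which factors as (x - 5)^4. The eigenvalues (with algebraic multiplicities) are λ = 5 with multiplicity 4.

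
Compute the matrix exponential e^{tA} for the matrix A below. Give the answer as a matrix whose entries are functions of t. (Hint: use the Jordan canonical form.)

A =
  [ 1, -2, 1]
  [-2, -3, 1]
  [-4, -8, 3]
e^{tA} =
  [exp(t), -2*t*exp(t), t*exp(t)]
  [-exp(t) + exp(-t), 2*t*exp(t) - 2*exp(t) + 3*exp(-t), -t*exp(t) + exp(t) - exp(-t)]
  [-2*exp(t) + 2*exp(-t), 4*t*exp(t) - 6*exp(t) + 6*exp(-t), -2*t*exp(t) + 3*exp(t) - 2*exp(-t)]

Strategy: write A = P · J · P⁻¹ where J is a Jordan canonical form, so e^{tA} = P · e^{tJ} · P⁻¹, and e^{tJ} can be computed block-by-block.

A has Jordan form
J =
  [-1, 0, 0]
  [ 0, 1, 1]
  [ 0, 0, 1]
(up to reordering of blocks).

Per-block formulas:
  For a 1×1 block at λ = -1: exp(t · [-1]) = [e^(-1t)].
  For a 2×2 Jordan block J_2(1): exp(t · J_2(1)) = e^(1t)·(I + t·N), where N is the 2×2 nilpotent shift.

After assembling e^{tJ} and conjugating by P, we get:

e^{tA} =
  [exp(t), -2*t*exp(t), t*exp(t)]
  [-exp(t) + exp(-t), 2*t*exp(t) - 2*exp(t) + 3*exp(-t), -t*exp(t) + exp(t) - exp(-t)]
  [-2*exp(t) + 2*exp(-t), 4*t*exp(t) - 6*exp(t) + 6*exp(-t), -2*t*exp(t) + 3*exp(t) - 2*exp(-t)]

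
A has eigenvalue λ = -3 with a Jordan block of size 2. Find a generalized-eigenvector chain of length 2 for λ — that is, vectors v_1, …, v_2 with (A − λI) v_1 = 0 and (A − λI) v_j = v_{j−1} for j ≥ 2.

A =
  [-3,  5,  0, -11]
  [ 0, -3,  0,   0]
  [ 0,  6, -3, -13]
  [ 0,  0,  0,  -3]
A Jordan chain for λ = -3 of length 2:
v_1 = (5, 0, 6, 0)ᵀ
v_2 = (0, 1, 0, 0)ᵀ

Let N = A − (-3)·I. We want v_2 with N^2 v_2 = 0 but N^1 v_2 ≠ 0; then v_{j-1} := N · v_j for j = 2, …, 2.

Pick v_2 = (0, 1, 0, 0)ᵀ.
Then v_1 = N · v_2 = (5, 0, 6, 0)ᵀ.

Sanity check: (A − (-3)·I) v_1 = (0, 0, 0, 0)ᵀ = 0. ✓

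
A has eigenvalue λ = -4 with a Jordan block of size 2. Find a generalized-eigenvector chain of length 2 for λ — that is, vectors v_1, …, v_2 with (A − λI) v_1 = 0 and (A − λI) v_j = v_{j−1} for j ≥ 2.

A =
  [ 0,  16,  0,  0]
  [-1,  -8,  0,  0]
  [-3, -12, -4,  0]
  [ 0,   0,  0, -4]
A Jordan chain for λ = -4 of length 2:
v_1 = (4, -1, -3, 0)ᵀ
v_2 = (1, 0, 0, 0)ᵀ

Let N = A − (-4)·I. We want v_2 with N^2 v_2 = 0 but N^1 v_2 ≠ 0; then v_{j-1} := N · v_j for j = 2, …, 2.

Pick v_2 = (1, 0, 0, 0)ᵀ.
Then v_1 = N · v_2 = (4, -1, -3, 0)ᵀ.

Sanity check: (A − (-4)·I) v_1 = (0, 0, 0, 0)ᵀ = 0. ✓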